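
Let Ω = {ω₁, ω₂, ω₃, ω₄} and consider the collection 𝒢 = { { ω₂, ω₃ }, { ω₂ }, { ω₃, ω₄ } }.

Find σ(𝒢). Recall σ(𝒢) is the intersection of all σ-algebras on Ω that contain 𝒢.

Begin from { ∅, { ω₂ }, { ω₂, ω₃ }, { ω₃, ω₄ }, Ω } (that is, 𝒢 plus ∅ and Ω).
Pass 1. New:
  { ω₁, ω₂ }  = ᶜ of { ω₃, ω₄ }
  { ω₁, ω₄ }  = ᶜ of { ω₂, ω₃ }
  { ω₁, ω₃, ω₄ }  = ᶜ of { ω₂ }
  { ω₂, ω₃, ω₄ }  = { ω₃, ω₄ } ∪ { ω₂, ω₃ }
  [9 total]
Pass 2. New:
  { ω₁ }  = ᶜ of { ω₂, ω₃, ω₄ }
  { ω₁, ω₂, ω₃ }  = { ω₁, ω₂ } ∪ { ω₂, ω₃ }
  { ω₁, ω₂, ω₄ }  = { ω₁, ω₂ } ∪ { ω₁, ω₄ }
  [12 total]
Pass 3: +2 →
  { ω₃ }  = ᶜ of { ω₁, ω₂, ω₄ }
  { ω₄ }  = ᶜ of { ω₁, ω₂, ω₃ }
  [14 total]
Pass 4 adds 2:
  { ω₁, ω₃ }  = { ω₃ } ∪ { ω₁ }
  { ω₂, ω₄ }  = { ω₄ } ∪ { ω₂ }
  [16 total]
Pass 5: already closed under ᶜ and ∪.

Therefore σ(𝒢) = { ∅, { ω₁ }, { ω₂ }, { ω₃ }, { ω₄ }, { ω₁, ω₂ }, { ω₁, ω₃ }, { ω₁, ω₄ }, { ω₂, ω₃ }, { ω₂, ω₄ }, { ω₃, ω₄ }, { ω₁, ω₂, ω₃ }, { ω₁, ω₂, ω₄ }, { ω₁, ω₃, ω₄ }, { ω₂, ω₃, ω₄ }, Ω } (|σ(𝒢)| = 16).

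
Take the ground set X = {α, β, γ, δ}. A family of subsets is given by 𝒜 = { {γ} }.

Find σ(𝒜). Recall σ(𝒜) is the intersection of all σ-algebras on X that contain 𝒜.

|σ(𝒜)| = 4.  σ(𝒜) = { {}, {γ}, {α,β,δ}, X }

Working:
Start: 𝒜 ∪ {∅, X} = { {}, {γ}, X }.
Pass 1. New:
  {α,β,δ}  = {γ}ᶜ
  [4 total]
Pass 2: stable.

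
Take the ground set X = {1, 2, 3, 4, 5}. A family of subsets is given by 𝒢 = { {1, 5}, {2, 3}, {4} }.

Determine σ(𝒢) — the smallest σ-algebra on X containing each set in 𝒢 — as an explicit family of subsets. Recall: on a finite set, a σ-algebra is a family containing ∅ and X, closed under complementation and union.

Seed the family with 𝒢 together with ∅ and X: { {}, {4}, {1, 5}, {2, 3}, X }.
Step 1: 3 new —
  {1, 4, 5}  = {2, 3}ᶜ
  {2, 3, 4}  = {1, 5}ᶜ
  {1, 2, 3, 5}  = {4}ᶜ
Step 2 adds nothing — fixpoint reached.

|σ(𝒢)| = 8.  σ(𝒢) = { {}, {4}, {1, 5}, {2, 3}, {1, 4, 5}, {2, 3, 4}, {1, 2, 3, 5}, X }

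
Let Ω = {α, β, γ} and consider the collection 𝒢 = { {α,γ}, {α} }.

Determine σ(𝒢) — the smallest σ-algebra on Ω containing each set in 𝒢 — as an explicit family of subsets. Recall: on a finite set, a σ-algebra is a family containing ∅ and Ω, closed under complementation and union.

σ(𝒢) (8 sets): { ∅, {α}, {β}, {γ}, {α,β}, {α,γ}, {β,γ}, Ω }

Check:
Initial family (4 sets): { ∅, {α}, {α,γ}, Ω }.
Iteration 1. New:
  {β}  = Ω∖{α,γ}
  {β,γ}  = Ω∖{α}
  [6 total]
Iteration 2 (1 new):
  {α,β}  = {β} ∪ {α}
  [7 total]
Iteration 3: 1 new —
  {γ}  = Ω∖{α,β}
  [8 total]
After Iteration 4 the family is unchanged; done.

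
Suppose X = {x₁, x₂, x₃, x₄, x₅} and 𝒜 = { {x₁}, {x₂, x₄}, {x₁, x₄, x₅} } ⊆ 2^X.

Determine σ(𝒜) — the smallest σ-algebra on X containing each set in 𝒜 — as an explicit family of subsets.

Begin from { ∅, {x₁}, {x₂, x₄}, {x₁, x₄, x₅}, X } (that is, 𝒜 plus ∅ and X).
Iteration 1: +5 →
  {x₂, x₃}  = complement {x₁, x₄, x₅}
  {x₁, x₂, x₄}  = {x₂, x₄} ∪ {x₁}
  {x₁, x₃, x₅}  = complement {x₂, x₄}
  {x₁, x₂, x₄, x₅}  = {x₁, x₄, x₅} ∪ {x₂, x₄}
  {x₂, x₃, x₄, x₅}  = complement {x₁}
  (now 10)
Iteration 2 adds 7:
  {x₃}  = complement {x₁, x₂, x₄, x₅}
  {x₃, x₅}  = complement {x₁, x₂, x₄}
  {x₁, x₂, x₃}  = {x₂, x₃} ∪ {x₁}
  {x₂, x₃, x₄}  = {x₂, x₃} ∪ {x₂, x₄}
  {x₁, x₂, x₃, x₄}  = {x₁, x₂, x₄} ∪ {x₂, x₃}
  {x₁, x₂, x₃, x₅}  = {x₁, x₃, x₅} ∪ {x₂, x₃}
  {x₁, x₃, x₄, x₅}  = {x₁, x₄, x₅} ∪ {x₁, x₃, x₅}
  (now 17)
Iteration 3: +7 →
  {x₂}  = complement {x₁, x₃, x₄, x₅}
  {x₄}  = complement {x₁, x₂, x₃, x₅}
  {x₅}  = complement {x₁, x₂, x₃, x₄}
  {x₁, x₃}  = {x₃} ∪ {x₁}
  {x₁, x₅}  = complement {x₂, x₃, x₄}
  {x₄, x₅}  = complement {x₁, x₂, x₃}
  {x₂, x₃, x₅}  = {x₂, x₃} ∪ {x₃, x₅}
  (now 24)
Iteration 4 adds 8:
  {x₁, x₂}  = {x₂} ∪ {x₁}
  {x₁, x₄}  = complement {x₂, x₃, x₅}
  {x₂, x₅}  = {x₂} ∪ {x₅}
  {x₃, x₄}  = {x₃} ∪ {x₄}
  {x₁, x₂, x₅}  = {x₂} ∪ {x₁, x₅}
  {x₁, x₃, x₄}  = {x₁, x₃} ∪ {x₄}
  {x₂, x₄, x₅}  = complement {x₁, x₃}
  {x₃, x₄, x₅}  = {x₄, x₅} ∪ {x₃}
  (now 32)
Iteration 5: no new sets; the family is a σ-algebra.

σ(𝒜) = { ∅, {x₁}, {x₂}, {x₃}, {x₄}, {x₅}, {x₁, x₂}, {x₁, x₃}, {x₁, x₄}, {x₁, x₅}, {x₂, x₃}, {x₂, x₄}, {x₂, x₅}, {x₃, x₄}, {x₃, x₅}, {x₄, x₅}, {x₁, x₂, x₃}, {x₁, x₂, x₄}, {x₁, x₂, x₅}, {x₁, x₃, x₄}, {x₁, x₃, x₅}, {x₁, x₄, x₅}, {x₂, x₃, x₄}, {x₂, x₃, x₅}, {x₂, x₄, x₅}, {x₃, x₄, x₅}, {x₁, x₂, x₃, x₄}, {x₁, x₂, x₃, x₅}, {x₁, x₂, x₄, x₅}, {x₁, x₃, x₄, x₅}, {x₂, x₃, x₄, x₅}, X }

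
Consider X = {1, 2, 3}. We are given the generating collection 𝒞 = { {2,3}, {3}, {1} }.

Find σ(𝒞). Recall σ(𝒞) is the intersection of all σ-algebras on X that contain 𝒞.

σ(𝒞) = { {}, {1}, {2}, {3}, {1,2}, {1,3}, {2,3}, X }

Check:
Initial family (5 sets): { {}, {1}, {3}, {2,3}, X }.
Round 1 (2 new):
  {1,2}  = ᶜ of {3}
  {1,3}  = {3} ∪ {1}
  |family| = 7
Round 2. New:
  {2}  = ᶜ of {1,3}
  |family| = 8
After Round 3 the family is unchanged; done.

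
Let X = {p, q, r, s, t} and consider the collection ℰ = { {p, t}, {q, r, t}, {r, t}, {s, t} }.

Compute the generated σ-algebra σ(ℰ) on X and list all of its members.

Seed the family with ℰ together with ∅ and X: { {}, {p, t}, {r, t}, {s, t}, {q, r, t}, X }.
Step 1 adds 9:
  {p, s}  = X∖{q, r, t}
  {p, q, r}  = X∖{s, t}
  {p, q, s}  = X∖{r, t}
  {p, r, t}  = {p, t} ∪ {r, t}
  {p, s, t}  = {s, t} ∪ {p, t}
  {q, r, s}  = X∖{p, t}
  {r, s, t}  = {s, t} ∪ {r, t}
  {p, q, r, t}  = {q, r, t} ∪ {p, t}
  {q, r, s, t}  = {s, t} ∪ {q, r, t}
  — 15 sets.
Step 2 adds 8:
  {p}  = X∖{q, r, s, t}
  {s}  = X∖{p, q, r, t}
  {p, q}  = X∖{r, s, t}
  {q, r}  = X∖{p, s, t}
  {q, s}  = X∖{p, r, t}
  {p, q, r, s}  = {p, q, r} ∪ {q, r, s}
  {p, q, s, t}  = {p, s, t} ∪ {p, q, s}
  {p, r, s, t}  = {p, s, t} ∪ {r, s, t}
  — 23 sets.
Step 3: +5 →
  {q}  = X∖{p, r, s, t}
  {r}  = X∖{p, q, s, t}
  {t}  = X∖{p, q, r, s}
  {p, q, t}  = {p, t} ∪ {p, q}
  {q, s, t}  = {s, t} ∪ {q, s}
  — 28 sets.
Step 4. New:
  {p, r}  = X∖{q, s, t}
  {q, t}  = {q} ∪ {t}
  {r, s}  = X∖{p, q, t}
  {p, r, s}  = {r} ∪ {p, s}
  — 32 sets.
Step 5: already closed under ᶜ and ∪.

|σ(ℰ)| = 32.  σ(ℰ) = { {}, {p}, {q}, {r}, {s}, {t}, {p, q}, {p, r}, {p, s}, {p, t}, {q, r}, {q, s}, {q, t}, {r, s}, {r, t}, {s, t}, {p, q, r}, {p, q, s}, {p, q, t}, {p, r, s}, {p, r, t}, {p, s, t}, {q, r, s}, {q, r, t}, {q, s, t}, {r, s, t}, {p, q, r, s}, {p, q, r, t}, {p, q, s, t}, {p, r, s, t}, {q, r, s, t}, X }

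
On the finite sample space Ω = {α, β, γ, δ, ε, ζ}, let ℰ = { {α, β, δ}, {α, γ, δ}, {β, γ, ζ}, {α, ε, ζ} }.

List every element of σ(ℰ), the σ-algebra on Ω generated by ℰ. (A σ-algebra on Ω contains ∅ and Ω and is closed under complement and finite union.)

Begin from { ∅, {α, β, δ}, {α, γ, δ}, {α, ε, ζ}, {β, γ, ζ}, Ω } (that is, ℰ plus ∅ and Ω).
Step 1 (9 new):
  {α, δ, ε}  = {β, γ, ζ}ᶜ
  {β, γ, δ}  = {α, ε, ζ}ᶜ
  {β, ε, ζ}  = {α, γ, δ}ᶜ
  {γ, ε, ζ}  = {α, β, δ}ᶜ
  {α, β, γ, δ}  = {α, γ, δ} ∪ {α, β, δ}
  {α, β, γ, δ, ζ}  = {α, γ, δ} ∪ {β, γ, ζ}
  {α, β, γ, ε, ζ}  = {α, ε, ζ} ∪ {β, γ, ζ}
  {α, β, δ, ε, ζ}  = {α, ε, ζ} ∪ {α, β, δ}
  {α, γ, δ, ε, ζ}  = {α, γ, δ} ∪ {α, ε, ζ}
Step 2 (14 new):
  {β}  = {α, γ, δ, ε, ζ}ᶜ
  {γ}  = {α, β, δ, ε, ζ}ᶜ
  {δ}  = {α, β, γ, ε, ζ}ᶜ
  {ε}  = {α, β, γ, δ, ζ}ᶜ
  {ε, ζ}  = {α, β, γ, δ}ᶜ
  {α, β, δ, ε}  = {α, δ, ε} ∪ {α, β, δ}
  {α, β, ε, ζ}  = {β, ε, ζ} ∪ {α, ε, ζ}
  {α, γ, δ, ε}  = {α, δ, ε} ∪ {α, γ, δ}
  {α, γ, ε, ζ}  = {α, ε, ζ} ∪ {γ, ε, ζ}
  {α, δ, ε, ζ}  = {α, δ, ε} ∪ {α, ε, ζ}
  {β, γ, δ, ζ}  = {β, γ, δ} ∪ {β, γ, ζ}
  {β, γ, ε, ζ}  = {β, γ, ζ} ∪ {β, ε, ζ}
  {α, β, γ, δ, ε}  = {α, δ, ε} ∪ {β, γ, δ}
  {β, γ, δ, ε, ζ}  = {β, γ, δ} ∪ {β, ε, ζ}
Step 3 adds 16:
  {α}  = {β, γ, δ, ε, ζ}ᶜ
  {ζ}  = {α, β, γ, δ, ε}ᶜ
  {α, δ}  = {β, γ, ε, ζ}ᶜ
  {α, ε}  = {β, γ, δ, ζ}ᶜ
  {β, γ}  = {α, δ, ε, ζ}ᶜ
  {β, δ}  = {α, γ, ε, ζ}ᶜ
  {β, ε}  = {β} ∪ {ε}
  {β, ζ}  = {α, γ, δ, ε}ᶜ
  {γ, δ}  = {α, β, ε, ζ}ᶜ
  {γ, ε}  = {ε} ∪ {γ}
  {γ, ζ}  = {α, β, δ, ε}ᶜ
  {δ, ε}  = {ε} ∪ {δ}
  {δ, ε, ζ}  = {ε, ζ} ∪ {δ}
  {β, γ, δ, ε}  = {β, γ, δ} ∪ {ε}
  {β, δ, ε, ζ}  = {β, ε, ζ} ∪ {δ}
  {γ, δ, ε, ζ}  = {γ, ε, ζ} ∪ {δ}
Step 4. New:
  {α, β}  = {γ, δ, ε, ζ}ᶜ
  {α, γ}  = {β, δ, ε, ζ}ᶜ
  {α, ζ}  = {β, γ, δ, ε}ᶜ
  {δ, ζ}  = {δ} ∪ {ζ}
  {α, β, γ}  = {δ, ε, ζ}ᶜ
  {α, β, ε}  = {β} ∪ {α, ε}
  {α, β, ζ}  = {β, ζ} ∪ {α}
  {α, γ, ε}  = {γ, ε} ∪ {α}
  {α, γ, ζ}  = {γ, ζ} ∪ {α}
  {α, δ, ζ}  = {α, δ} ∪ {ζ}
  {β, γ, ε}  = {β} ∪ {γ, ε}
  {β, δ, ε}  = {β} ∪ {δ, ε}
  {β, δ, ζ}  = {β, ζ} ∪ {δ}
  {γ, δ, ε}  = {γ, δ} ∪ {δ, ε}
  {γ, δ, ζ}  = {γ, δ} ∪ {γ, ζ}
  {α, β, γ, ε}  = {β, γ} ∪ {α, ε}
  {α, β, γ, ζ}  = {δ, ε}ᶜ
  {α, β, δ, ζ}  = {γ, ε}ᶜ
  {α, γ, δ, ζ}  = {β, ε}ᶜ
Step 5: stable.

σ(ℰ) = { ∅, {α}, {β}, {γ}, {δ}, {ε}, {ζ}, {α, β}, {α, γ}, {α, δ}, {α, ε}, {α, ζ}, {β, γ}, {β, δ}, {β, ε}, {β, ζ}, {γ, δ}, {γ, ε}, {γ, ζ}, {δ, ε}, {δ, ζ}, {ε, ζ}, {α, β, γ}, {α, β, δ}, {α, β, ε}, {α, β, ζ}, {α, γ, δ}, {α, γ, ε}, {α, γ, ζ}, {α, δ, ε}, {α, δ, ζ}, {α, ε, ζ}, {β, γ, δ}, {β, γ, ε}, {β, γ, ζ}, {β, δ, ε}, {β, δ, ζ}, {β, ε, ζ}, {γ, δ, ε}, {γ, δ, ζ}, {γ, ε, ζ}, {δ, ε, ζ}, {α, β, γ, δ}, {α, β, γ, ε}, {α, β, γ, ζ}, {α, β, δ, ε}, {α, β, δ, ζ}, {α, β, ε, ζ}, {α, γ, δ, ε}, {α, γ, δ, ζ}, {α, γ, ε, ζ}, {α, δ, ε, ζ}, {β, γ, δ, ε}, {β, γ, δ, ζ}, {β, γ, ε, ζ}, {β, δ, ε, ζ}, {γ, δ, ε, ζ}, {α, β, γ, δ, ε}, {α, β, γ, δ, ζ}, {α, β, γ, ε, ζ}, {α, β, δ, ε, ζ}, {α, γ, δ, ε, ζ}, {β, γ, δ, ε, ζ}, Ω }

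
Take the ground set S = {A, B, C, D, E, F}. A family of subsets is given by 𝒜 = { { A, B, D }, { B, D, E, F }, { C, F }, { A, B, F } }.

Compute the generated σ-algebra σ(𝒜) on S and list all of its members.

Answer: σ(𝒜) = { {}, { A }, { B }, { C }, { D }, { E }, { F }, { A, B }, { A, C }, { A, D }, { A, E }, { A, F }, { B, C }, { B, D }, { B, E }, { B, F }, { C, D }, { C, E }, { C, F }, { D, E }, { D, F }, { E, F }, { A, B, C }, { A, B, D }, { A, B, E }, { A, B, F }, { A, C, D }, { A, C, E }, { A, C, F }, { A, D, E }, { A, D, F }, { A, E, F }, { B, C, D }, { B, C, E }, { B, C, F }, { B, D, E }, { B, D, F }, { B, E, F }, { C, D, E }, { C, D, F }, { C, E, F }, { D, E, F }, { A, B, C, D }, { A, B, C, E }, { A, B, C, F }, { A, B, D, E }, { A, B, D, F }, { A, B, E, F }, { A, C, D, E }, { A, C, D, F }, { A, C, E, F }, { A, D, E, F }, { B, C, D, E }, { B, C, D, F }, { B, C, E, F }, { B, D, E, F }, { C, D, E, F }, { A, B, C, D, E }, { A, B, C, D, F }, { A, B, C, E, F }, { A, B, D, E, F }, { A, C, D, E, F }, { B, C, D, E, F }, S }

Derivation:
Take S₀ = 𝒜 ∪ {∅, S} = { {}, { C, F }, { A, B, D }, { A, B, F }, { B, D, E, F }, S }.
Round 1: 9 new —
  { A, C }  = complement { B, D, E, F }
  { C, D, E }  = complement { A, B, F }
  { C, E, F }  = complement { A, B, D }
  { A, B, C, F }  = { C, F } ∪ { A, B, F }
  { A, B, D, E }  = complement { C, F }
  { A, B, D, F }  = { A, B, F } ∪ { A, B, D }
  { A, B, C, D, F }  = { C, F } ∪ { A, B, D }
  { A, B, D, E, F }  = { B, D, E, F } ∪ { A, B, F }
  { B, C, D, E, F }  = { B, D, E, F } ∪ { C, F }
  — 15 sets.
Round 2 (12 new):
  { A }  = complement { B, C, D, E, F }
  { C }  = complement { A, B, D, E, F }
  { E }  = complement { A, B, C, D, F }
  { C, E }  = complement { A, B, D, F }
  { D, E }  = complement { A, B, C, F }
  { A, C, F }  = { A, C } ∪ { C, F }
  { A, B, C, D }  = { A, B, D } ∪ { A, C }
  { A, C, D, E }  = { C, D, E } ∪ { A, C }
  { A, C, E, F }  = { A, C } ∪ { C, E, F }
  { C, D, E, F }  = { C, D, E } ∪ { C, F }
  { A, B, C, D, E }  = { C, D, E } ∪ { A, B, D, E }
  { A, B, C, E, F }  = { A, B, C, F } ∪ { C, E, F }
  — 27 sets.
Round 3: 12 new —
  { D }  = complement { A, B, C, E, F }
  { F }  = complement { A, B, C, D, E }
  { A, B }  = complement { C, D, E, F }
  { A, E }  = { E } ∪ { A }
  { B, D }  = complement { A, C, E, F }
  { B, F }  = complement { A, C, D, E }
  { E, F }  = complement { A, B, C, D }
  { A, C, E }  = { A, C } ∪ { C, E }
  { A, D, E }  = { D, E } ∪ { A }
  { B, D, E }  = complement { A, C, F }
  { A, B, E, F }  = { E } ∪ { A, B, F }
  { A, C, D, E, F }  = { C, D, E } ∪ { A, C, F }
  — 39 sets.
Round 4 adds 21:
  { B }  = complement { A, C, D, E, F }
  { A, D }  = { D } ∪ { A }
  { A, F }  = { A } ∪ { F }
  { C, D }  = complement { A, B, E, F }
  { D, F }  = { D } ∪ { F }
  { A, B, C }  = { A, C } ∪ { A, B }
  { A, B, E }  = { A, B } ∪ { A, E }
  { A, C, D }  = { A, C } ∪ { D }
  { A, E, F }  = { A } ∪ { E, F }
  { B, C, D }  = { C } ∪ { B, D }
  { B, C, F }  = complement { A, D, E }
  { B, D, F }  = complement { A, C, E }
  { B, E, F }  = { B, F } ∪ { E, F }
  { C, D, F }  = { C, F } ∪ { D }
  { D, E, F }  = { D, E } ∪ { E, F }
  { A, B, C, E }  = { A, C, E } ∪ { A, B }
  { A, C, D, F }  = { A, C, F } ∪ { D }
  { A, D, E, F }  = { E, F } ∪ { A, D, E }
  { B, C, D, E }  = { C, E } ∪ { B, D, E }
  { B, C, D, F }  = complement { A, E }
  { B, C, E, F }  = { C, E } ∪ { B, F }
  — 60 sets.
Round 5: +4 →
  { B, C }  = complement { A, D, E, F }
  { B, E }  = complement { A, C, D, F }
  { A, D, F }  = { A, F } ∪ { A, D }
  { B, C, E }  = { B } ∪ { C, E }
  — 64 sets.
After Round 6 the family is unchanged; done.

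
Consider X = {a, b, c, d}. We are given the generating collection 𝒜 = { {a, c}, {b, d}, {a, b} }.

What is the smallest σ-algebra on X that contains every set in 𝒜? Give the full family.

σ(𝒜) = { {}, {a}, {b}, {c}, {d}, {a, b}, {a, c}, {a, d}, {b, c}, {b, d}, {c, d}, {a, b, c}, {a, b, d}, {a, c, d}, {b, c, d}, X }

Check:
Take S₀ = 𝒜 ∪ {∅, X} = { {}, {a, b}, {a, c}, {b, d}, X }.
Iteration 1: +3 →
  {c, d}  = X∖{a, b}
  {a, b, c}  = {a, b} ∪ {a, c}
  {a, b, d}  = {a, b} ∪ {b, d}
  [8 total]
Iteration 2. New:
  {c}  = X∖{a, b, d}
  {d}  = X∖{a, b, c}
  {a, c, d}  = {c, d} ∪ {a, c}
  {b, c, d}  = {c, d} ∪ {b, d}
  [12 total]
Iteration 3: +2 →
  {a}  = X∖{b, c, d}
  {b}  = X∖{a, c, d}
  [14 total]
Iteration 4: 2 new —
  {a, d}  = {d} ∪ {a}
  {b, c}  = {c} ∪ {b}
  [16 total]
Iteration 5: already closed under ᶜ and ∪.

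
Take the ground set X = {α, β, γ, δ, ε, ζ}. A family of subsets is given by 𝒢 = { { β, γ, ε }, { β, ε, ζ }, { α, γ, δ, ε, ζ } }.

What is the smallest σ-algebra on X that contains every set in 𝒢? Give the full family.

Seed the family with 𝒢 together with ∅ and X: { ∅, { β, γ, ε }, { β, ε, ζ }, { α, γ, δ, ε, ζ }, X }.
Pass 1. New:
  { β }  = complement { α, γ, δ, ε, ζ }
  { α, γ, δ }  = complement { β, ε, ζ }
  { α, δ, ζ }  = complement { β, γ, ε }
  { β, γ, ε, ζ }  = { β, γ, ε } ∪ { β, ε, ζ }
Pass 2 (6 new):
  { α, δ }  = complement { β, γ, ε, ζ }
  { α, β, γ, δ }  = { β } ∪ { α, γ, δ }
  { α, β, δ, ζ }  = { β } ∪ { α, δ, ζ }
  { α, γ, δ, ζ }  = { α, δ, ζ } ∪ { α, γ, δ }
  { α, β, γ, δ, ε }  = { α, γ, δ } ∪ { β, γ, ε }
  { α, β, δ, ε, ζ }  = { β, ε, ζ } ∪ { α, δ, ζ }
Pass 3 (7 new):
  { γ }  = complement { α, β, δ, ε, ζ }
  { ζ }  = complement { α, β, γ, δ, ε }
  { β, ε }  = complement { α, γ, δ, ζ }
  { γ, ε }  = complement { α, β, δ, ζ }
  { ε, ζ }  = complement { α, β, γ, δ }
  { α, β, δ }  = { α, δ } ∪ { β }
  { α, β, γ, δ, ζ }  = { α, γ, δ } ∪ { α, β, δ, ζ }
Pass 4 (8 new):
  { ε }  = complement { α, β, γ, δ, ζ }
  { β, γ }  = { β } ∪ { γ }
  { β, ζ }  = { β } ∪ { ζ }
  { γ, ζ }  = { ζ } ∪ { γ }
  { γ, ε, ζ }  = complement { α, β, δ }
  { α, β, δ, ε }  = { β, ε } ∪ { α, δ }
  { α, γ, δ, ε }  = { α, γ, δ } ∪ { γ, ε }
  { α, δ, ε, ζ }  = { ε, ζ } ∪ { α, δ, ζ }
Pass 5 (2 new):
  { α, δ, ε }  = { ε } ∪ { α, δ }
  { β, γ, ζ }  = { β } ∪ { γ, ζ }
After Pass 6 the family is unchanged; done.

σ(𝒢) = { ∅, { β }, { γ }, { ε }, { ζ }, { α, δ }, { β, γ }, { β, ε }, { β, ζ }, { γ, ε }, { γ, ζ }, { ε, ζ }, { α, β, δ }, { α, γ, δ }, { α, δ, ε }, { α, δ, ζ }, { β, γ, ε }, { β, γ, ζ }, { β, ε, ζ }, { γ, ε, ζ }, { α, β, γ, δ }, { α, β, δ, ε }, { α, β, δ, ζ }, { α, γ, δ, ε }, { α, γ, δ, ζ }, { α, δ, ε, ζ }, { β, γ, ε, ζ }, { α, β, γ, δ, ε }, { α, β, γ, δ, ζ }, { α, β, δ, ε, ζ }, { α, γ, δ, ε, ζ }, X }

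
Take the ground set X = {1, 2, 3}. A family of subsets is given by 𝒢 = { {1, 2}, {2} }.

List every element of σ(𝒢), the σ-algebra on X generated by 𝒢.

Start: 𝒢 ∪ {∅, X} = { ∅, {2}, {1, 2}, X }.
Pass 1 adds 2:
  {3}  = ᶜ of {1, 2}
  {1, 3}  = ᶜ of {2}
  [6 total]
Pass 2: 1 new —
  {2, 3}  = {3} ∪ {2}
  [7 total]
Pass 3 (1 new):
  {1}  = ᶜ of {2, 3}
  [8 total]
Pass 4: no new sets; the family is a σ-algebra.

|σ(𝒢)| = 8.  σ(𝒢) = { ∅, {1}, {2}, {3}, {1, 2}, {1, 3}, {2, 3}, X }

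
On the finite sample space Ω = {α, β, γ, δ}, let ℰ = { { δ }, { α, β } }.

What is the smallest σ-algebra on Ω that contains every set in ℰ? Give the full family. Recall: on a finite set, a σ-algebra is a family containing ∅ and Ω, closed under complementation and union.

σ(ℰ) (8 sets): { ∅, { γ }, { δ }, { α, β }, { γ, δ }, { α, β, γ }, { α, β, δ }, Ω }

Working:
Start: ℰ ∪ {∅, Ω} = { ∅, { δ }, { α, β }, Ω }.
Pass 1. New:
  { γ, δ }  = { α, β }ᶜ
  { α, β, γ }  = { δ }ᶜ
  { α, β, δ }  = { α, β } ∪ { δ }
  [7 total]
Pass 2 adds 1:
  { γ }  = { α, β, δ }ᶜ
  [8 total]
Pass 3: no new sets; the family is a σ-algebra.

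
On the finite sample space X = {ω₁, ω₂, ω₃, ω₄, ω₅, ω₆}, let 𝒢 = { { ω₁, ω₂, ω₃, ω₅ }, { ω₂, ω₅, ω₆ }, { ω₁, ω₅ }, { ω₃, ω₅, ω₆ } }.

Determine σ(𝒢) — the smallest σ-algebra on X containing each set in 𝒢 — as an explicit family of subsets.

Begin from { {  }, { ω₁, ω₅ }, { ω₂, ω₅, ω₆ }, { ω₃, ω₅, ω₆ }, { ω₁, ω₂, ω₃, ω₅ }, X } (that is, 𝒢 plus ∅ and X).
Step 1 adds 8:
  { ω₄, ω₆ }  = { ω₁, ω₂, ω₃, ω₅ }ᶜ
  { ω₁, ω₂, ω₄ }  = { ω₃, ω₅, ω₆ }ᶜ
  { ω₁, ω₃, ω₄ }  = { ω₂, ω₅, ω₆ }ᶜ
  { ω₁, ω₂, ω₅, ω₆ }  = { ω₁, ω₅ } ∪ { ω₂, ω₅, ω₆ }
  { ω₁, ω₃, ω₅, ω₆ }  = { ω₃, ω₅, ω₆ } ∪ { ω₁, ω₅ }
  { ω₂, ω₃, ω₄, ω₆ }  = { ω₁, ω₅ }ᶜ
  { ω₂, ω₃, ω₅, ω₆ }  = { ω₃, ω₅, ω₆ } ∪ { ω₂, ω₅, ω₆ }
  { ω₁, ω₂, ω₃, ω₅, ω₆ }  = { ω₃, ω₅, ω₆ } ∪ { ω₁, ω₂, ω₃, ω₅ }
Step 2. New:
  { ω₄ }  = { ω₁, ω₂, ω₃, ω₅, ω₆ }ᶜ
  { ω₁, ω₄ }  = { ω₂, ω₃, ω₅, ω₆ }ᶜ
  { ω₂, ω₄ }  = { ω₁, ω₃, ω₅, ω₆ }ᶜ
  { ω₃, ω₄ }  = { ω₁, ω₂, ω₅, ω₆ }ᶜ
  { ω₁, ω₂, ω₃, ω₄ }  = { ω₁, ω₂, ω₄ } ∪ { ω₁, ω₃, ω₄ }
  { ω₁, ω₂, ω₄, ω₅ }  = { ω₁, ω₂, ω₄ } ∪ { ω₁, ω₅ }
  { ω₁, ω₂, ω₄, ω₆ }  = { ω₁, ω₂, ω₄ } ∪ { ω₄, ω₆ }
  { ω₁, ω₃, ω₄, ω₅ }  = { ω₁, ω₃, ω₄ } ∪ { ω₁, ω₅ }
  { ω₁, ω₃, ω₄, ω₆ }  = { ω₁, ω₃, ω₄ } ∪ { ω₄, ω₆ }
  { ω₁, ω₄, ω₅, ω₆ }  = { ω₁, ω₅ } ∪ { ω₄, ω₆ }
  { ω₂, ω₄, ω₅, ω₆ }  = { ω₂, ω₅, ω₆ } ∪ { ω₄, ω₆ }
  { ω₃, ω₄, ω₅, ω₆ }  = { ω₃, ω₅, ω₆ } ∪ { ω₄, ω₆ }
  { ω₁, ω₂, ω₃, ω₄, ω₅ }  = { ω₁, ω₂, ω₄ } ∪ { ω₁, ω₂, ω₃, ω₅ }
  { ω₁, ω₂, ω₃, ω₄, ω₆ }  = { ω₁, ω₂, ω₄ } ∪ { ω₂, ω₃, ω₄, ω₆ }
  { ω₁, ω₂, ω₄, ω₅, ω₆ }  = { ω₂, ω₅, ω₆ } ∪ { ω₁, ω₂, ω₄ }
  { ω₁, ω₃, ω₄, ω₅, ω₆ }  = { ω₁, ω₃, ω₅, ω₆ } ∪ { ω₁, ω₃, ω₄ }
  { ω₂, ω₃, ω₄, ω₅, ω₆ }  = { ω₂, ω₅, ω₆ } ∪ { ω₂, ω₃, ω₄, ω₆ }
Step 3 (18 new):
  { ω₁ }  = { ω₂, ω₃, ω₄, ω₅, ω₆ }ᶜ
  { ω₂ }  = { ω₁, ω₃, ω₄, ω₅, ω₆ }ᶜ
  { ω₃ }  = { ω₁, ω₂, ω₄, ω₅, ω₆ }ᶜ
  { ω₅ }  = { ω₁, ω₂, ω₃, ω₄, ω₆ }ᶜ
  { ω₆ }  = { ω₁, ω₂, ω₃, ω₄, ω₅ }ᶜ
  { ω₁, ω₂ }  = { ω₃, ω₄, ω₅, ω₆ }ᶜ
  { ω₁, ω₃ }  = { ω₂, ω₄, ω₅, ω₆ }ᶜ
  { ω₂, ω₃ }  = { ω₁, ω₄, ω₅, ω₆ }ᶜ
  { ω₂, ω₅ }  = { ω₁, ω₃, ω₄, ω₆ }ᶜ
  { ω₂, ω₆ }  = { ω₁, ω₃, ω₄, ω₅ }ᶜ
  { ω₃, ω₅ }  = { ω₁, ω₂, ω₄, ω₆ }ᶜ
  { ω₃, ω₆ }  = { ω₁, ω₂, ω₄, ω₅ }ᶜ
  { ω₅, ω₆ }  = { ω₁, ω₂, ω₃, ω₄ }ᶜ
  { ω₁, ω₄, ω₅ }  = { ω₁, ω₄ } ∪ { ω₁, ω₅ }
  { ω₁, ω₄, ω₆ }  = { ω₁, ω₄ } ∪ { ω₄, ω₆ }
  { ω₂, ω₃, ω₄ }  = { ω₃, ω₄ } ∪ { ω₂, ω₄ }
  { ω₂, ω₄, ω₆ }  = { ω₄, ω₆ } ∪ { ω₂, ω₄ }
  { ω₃, ω₄, ω₆ }  = { ω₃, ω₄ } ∪ { ω₄, ω₆ }
Step 4. New:
  { ω₁, ω₆ }  = { ω₁ } ∪ { ω₆ }
  { ω₄, ω₅ }  = { ω₄ } ∪ { ω₅ }
  { ω₁, ω₂, ω₃ }  = { ω₂ } ∪ { ω₁, ω₃ }
  { ω₁, ω₂, ω₅ }  = { ω₃, ω₄, ω₆ }ᶜ
  { ω₁, ω₂, ω₆ }  = { ω₁, ω₂ } ∪ { ω₂, ω₆ }
  { ω₁, ω₃, ω₅ }  = { ω₂, ω₄, ω₆ }ᶜ
  { ω₁, ω₃, ω₆ }  = { ω₁, ω₃ } ∪ { ω₃, ω₆ }
  { ω₁, ω₅, ω₆ }  = { ω₂, ω₃, ω₄ }ᶜ
  { ω₂, ω₃, ω₅ }  = { ω₁, ω₄, ω₆ }ᶜ
  { ω₂, ω₃, ω₆ }  = { ω₁, ω₄, ω₅ }ᶜ
  { ω₂, ω₄, ω₅ }  = { ω₄ } ∪ { ω₂, ω₅ }
  { ω₃, ω₄, ω₅ }  = { ω₃, ω₄ } ∪ { ω₃, ω₅ }
  { ω₄, ω₅, ω₆ }  = { ω₄ } ∪ { ω₅, ω₆ }
  { ω₁, ω₂, ω₃, ω₆ }  = { ω₁, ω₃ } ∪ { ω₂, ω₆ }
  { ω₂, ω₃, ω₄, ω₅ }  = { ω₃, ω₄ } ∪ { ω₂, ω₅ }
Step 5: stable.

Therefore σ(𝒢) = { {  }, { ω₁ }, { ω₂ }, { ω₃ }, { ω₄ }, { ω₅ }, { ω₆ }, { ω₁, ω₂ }, { ω₁, ω₃ }, { ω₁, ω₄ }, { ω₁, ω₅ }, { ω₁, ω₆ }, { ω₂, ω₃ }, { ω₂, ω₄ }, { ω₂, ω₅ }, { ω₂, ω₆ }, { ω₃, ω₄ }, { ω₃, ω₅ }, { ω₃, ω₆ }, { ω₄, ω₅ }, { ω₄, ω₆ }, { ω₅, ω₆ }, { ω₁, ω₂, ω₃ }, { ω₁, ω₂, ω₄ }, { ω₁, ω₂, ω₅ }, { ω₁, ω₂, ω₆ }, { ω₁, ω₃, ω₄ }, { ω₁, ω₃, ω₅ }, { ω₁, ω₃, ω₆ }, { ω₁, ω₄, ω₅ }, { ω₁, ω₄, ω₆ }, { ω₁, ω₅, ω₆ }, { ω₂, ω₃, ω₄ }, { ω₂, ω₃, ω₅ }, { ω₂, ω₃, ω₆ }, { ω₂, ω₄, ω₅ }, { ω₂, ω₄, ω₆ }, { ω₂, ω₅, ω₆ }, { ω₃, ω₄, ω₅ }, { ω₃, ω₄, ω₆ }, { ω₃, ω₅, ω₆ }, { ω₄, ω₅, ω₆ }, { ω₁, ω₂, ω₃, ω₄ }, { ω₁, ω₂, ω₃, ω₅ }, { ω₁, ω₂, ω₃, ω₆ }, { ω₁, ω₂, ω₄, ω₅ }, { ω₁, ω₂, ω₄, ω₆ }, { ω₁, ω₂, ω₅, ω₆ }, { ω₁, ω₃, ω₄, ω₅ }, { ω₁, ω₃, ω₄, ω₆ }, { ω₁, ω₃, ω₅, ω₆ }, { ω₁, ω₄, ω₅, ω₆ }, { ω₂, ω₃, ω₄, ω₅ }, { ω₂, ω₃, ω₄, ω₆ }, { ω₂, ω₃, ω₅, ω₆ }, { ω₂, ω₄, ω₅, ω₆ }, { ω₃, ω₄, ω₅, ω₆ }, { ω₁, ω₂, ω₃, ω₄, ω₅ }, { ω₁, ω₂, ω₃, ω₄, ω₆ }, { ω₁, ω₂, ω₃, ω₅, ω₆ }, { ω₁, ω₂, ω₄, ω₅, ω₆ }, { ω₁, ω₃, ω₄, ω₅, ω₆ }, { ω₂, ω₃, ω₄, ω₅, ω₆ }, X } (|σ(𝒢)| = 64).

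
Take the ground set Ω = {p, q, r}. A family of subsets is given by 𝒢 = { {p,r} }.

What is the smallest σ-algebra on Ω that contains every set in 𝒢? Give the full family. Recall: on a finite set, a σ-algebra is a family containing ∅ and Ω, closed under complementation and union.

Start: 𝒢 ∪ {∅, Ω} = { {}, {p,r}, Ω }.
Round 1 (1 new):
  {q}  = Ω∖{p,r}
After Round 2 the family is unchanged; done.

Hence σ(𝒢) has 4 members: { {}, {q}, {p,r}, Ω }.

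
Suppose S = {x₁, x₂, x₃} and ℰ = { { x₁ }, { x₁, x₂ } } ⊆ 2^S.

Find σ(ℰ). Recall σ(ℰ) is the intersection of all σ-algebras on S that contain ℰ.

Begin from { {}, { x₁ }, { x₁, x₂ }, S } (that is, ℰ plus ∅ and S).
Step 1. New:
  { x₃ }  = S∖{ x₁, x₂ }
  { x₂, x₃ }  = S∖{ x₁ }
  (now 6)
Step 2: 1 new —
  { x₁, x₃ }  = { x₃ } ∪ { x₁ }
  (now 7)
Step 3: 1 new —
  { x₂ }  = S∖{ x₁, x₃ }
  (now 8)
Step 4: no new sets; the family is a σ-algebra.

Hence σ(ℰ) has 8 members: { {}, { x₁ }, { x₂ }, { x₃ }, { x₁, x₂ }, { x₁, x₃ }, { x₂, x₃ }, S }.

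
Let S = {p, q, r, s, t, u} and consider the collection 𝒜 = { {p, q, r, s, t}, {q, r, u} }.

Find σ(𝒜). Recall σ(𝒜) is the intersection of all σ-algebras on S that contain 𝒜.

Take S₀ = 𝒜 ∪ {∅, S} = { {}, {q, r, u}, {p, q, r, s, t}, S }.
Step 1: 2 new —
  {u}  = ᶜ of {p, q, r, s, t}
  {p, s, t}  = ᶜ of {q, r, u}
  (now 6)
Step 2: 1 new —
  {p, s, t, u}  = {p, s, t} ∪ {u}
  (now 7)
Step 3 (1 new):
  {q, r}  = ᶜ of {p, s, t, u}
  (now 8)
Step 4 adds nothing — fixpoint reached.

Hence σ(𝒜) has 8 members: { {}, {u}, {q, r}, {p, s, t}, {q, r, u}, {p, s, t, u}, {p, q, r, s, t}, S }.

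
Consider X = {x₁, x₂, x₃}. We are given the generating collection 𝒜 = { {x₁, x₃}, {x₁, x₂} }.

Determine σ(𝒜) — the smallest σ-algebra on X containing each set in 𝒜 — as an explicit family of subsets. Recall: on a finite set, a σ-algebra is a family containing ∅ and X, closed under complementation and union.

Start: 𝒜 ∪ {∅, X} = { {}, {x₁, x₂}, {x₁, x₃}, X }.
Pass 1. New:
  {x₂}  = {x₁, x₃}ᶜ
  {x₃}  = {x₁, x₂}ᶜ
Pass 2 (1 new):
  {x₂, x₃}  = {x₃} ∪ {x₂}
Pass 3 (1 new):
  {x₁}  = {x₂, x₃}ᶜ
Pass 4: already closed under ᶜ and ∪.

Hence σ(𝒜) has 8 members: { {}, {x₁}, {x₂}, {x₃}, {x₁, x₂}, {x₁, x₃}, {x₂, x₃}, X }.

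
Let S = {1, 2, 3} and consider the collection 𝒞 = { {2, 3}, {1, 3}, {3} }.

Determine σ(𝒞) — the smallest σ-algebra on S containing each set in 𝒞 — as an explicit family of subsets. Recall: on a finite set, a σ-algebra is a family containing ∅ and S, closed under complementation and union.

|σ(𝒞)| = 8.  σ(𝒞) = { {}, {1}, {2}, {3}, {1, 2}, {1, 3}, {2, 3}, S }

Derivation:
Take S₀ = 𝒞 ∪ {∅, S} = { {}, {3}, {1, 3}, {2, 3}, S }.
Pass 1. New:
  {1}  = complement {2, 3}
  {2}  = complement {1, 3}
  {1, 2}  = complement {3}
  — 8 sets.
Pass 2: already closed under ᶜ and ∪.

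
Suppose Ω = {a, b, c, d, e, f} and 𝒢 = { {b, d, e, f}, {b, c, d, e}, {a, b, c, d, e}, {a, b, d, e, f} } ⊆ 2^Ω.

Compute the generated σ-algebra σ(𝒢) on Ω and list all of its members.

σ(𝒢) (16 sets): { {}, {a}, {c}, {f}, {a, c}, {a, f}, {c, f}, {a, c, f}, {b, d, e}, {a, b, d, e}, {b, c, d, e}, {b, d, e, f}, {a, b, c, d, e}, {a, b, d, e, f}, {b, c, d, e, f}, Ω }

Check:
Take S₀ = 𝒢 ∪ {∅, Ω} = { {}, {b, c, d, e}, {b, d, e, f}, {a, b, c, d, e}, {a, b, d, e, f}, Ω }.
Round 1: +5 →
  {c}  = Ω∖{a, b, d, e, f}
  {f}  = Ω∖{a, b, c, d, e}
  {a, c}  = Ω∖{b, d, e, f}
  {a, f}  = Ω∖{b, c, d, e}
  {b, c, d, e, f}  = {b, d, e, f} ∪ {b, c, d, e}
  — 11 sets.
Round 2 (3 new):
  {a}  = Ω∖{b, c, d, e, f}
  {c, f}  = {f} ∪ {c}
  {a, c, f}  = {a, f} ∪ {c}
  — 14 sets.
Round 3: 2 new —
  {b, d, e}  = Ω∖{a, c, f}
  {a, b, d, e}  = Ω∖{c, f}
  — 16 sets.
Round 4: already closed under ᶜ and ∪.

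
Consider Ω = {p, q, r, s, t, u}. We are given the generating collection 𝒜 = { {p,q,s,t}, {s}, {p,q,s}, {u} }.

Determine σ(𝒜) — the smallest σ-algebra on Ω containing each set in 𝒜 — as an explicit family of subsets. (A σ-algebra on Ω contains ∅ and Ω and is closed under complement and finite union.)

Initial family (6 sets): { ∅, {s}, {u}, {p,q,s}, {p,q,s,t}, Ω }.
Iteration 1. New:
  {r,u}  = complement {p,q,s,t}
  {s,u}  = {s} ∪ {u}
  {r,t,u}  = complement {p,q,s}
  {p,q,s,u}  = {p,q,s} ∪ {u}
  {p,q,r,s,t}  = complement {u}
  {p,q,r,t,u}  = complement {s}
  {p,q,s,t,u}  = {p,q,s,t} ∪ {u}
  (now 13)
Iteration 2: 6 new —
  {r}  = complement {p,q,s,t,u}
  {r,t}  = complement {p,q,s,u}
  {r,s,u}  = {r,u} ∪ {s}
  {p,q,r,t}  = complement {s,u}
  {r,s,t,u}  = {r,t,u} ∪ {s}
  {p,q,r,s,u}  = {p,q,s,u} ∪ {r,u}
  (now 19)
Iteration 3: 6 new —
  {t}  = complement {p,q,r,s,u}
  {p,q}  = complement {r,s,t,u}
  {r,s}  = {r} ∪ {s}
  {p,q,t}  = complement {r,s,u}
  {r,s,t}  = {r,t} ∪ {s}
  {p,q,r,s}  = {p,q,s} ∪ {r}
  (now 25)
Iteration 4. New:
  {s,t}  = {t} ∪ {s}
  {t,u}  = complement {p,q,r,s}
  {p,q,r}  = {p,q} ∪ {r}
  {p,q,u}  = complement {r,s,t}
  {s,t,u}  = {t} ∪ {s,u}
  {p,q,r,u}  = {p,q} ∪ {r,u}
  {p,q,t,u}  = complement {r,s}
  (now 32)
Iteration 5 adds nothing — fixpoint reached.

|σ(𝒜)| = 32.  σ(𝒜) = { ∅, {r}, {s}, {t}, {u}, {p,q}, {r,s}, {r,t}, {r,u}, {s,t}, {s,u}, {t,u}, {p,q,r}, {p,q,s}, {p,q,t}, {p,q,u}, {r,s,t}, {r,s,u}, {r,t,u}, {s,t,u}, {p,q,r,s}, {p,q,r,t}, {p,q,r,u}, {p,q,s,t}, {p,q,s,u}, {p,q,t,u}, {r,s,t,u}, {p,q,r,s,t}, {p,q,r,s,u}, {p,q,r,t,u}, {p,q,s,t,u}, Ω }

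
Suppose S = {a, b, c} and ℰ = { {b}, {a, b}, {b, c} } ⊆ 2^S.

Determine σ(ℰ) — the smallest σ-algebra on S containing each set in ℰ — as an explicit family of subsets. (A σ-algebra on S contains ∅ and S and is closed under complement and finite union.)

|σ(ℰ)| = 8.  σ(ℰ) = { ∅, {a}, {b}, {c}, {a, b}, {a, c}, {b, c}, S }

Check:
Begin from { ∅, {b}, {a, b}, {b, c}, S } (that is, ℰ plus ∅ and S).
Pass 1. New:
  {a}  = complement {b, c}
  {c}  = complement {a, b}
  {a, c}  = complement {b}
  [8 total]
Pass 2: stable.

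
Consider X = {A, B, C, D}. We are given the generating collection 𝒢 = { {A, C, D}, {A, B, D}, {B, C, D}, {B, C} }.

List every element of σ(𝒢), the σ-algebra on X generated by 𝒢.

Take S₀ = 𝒢 ∪ {∅, X} = { ∅, {B, C}, {A, B, D}, {A, C, D}, {B, C, D}, X }.
Pass 1 adds 4:
  {A}  = {B, C, D}ᶜ
  {B}  = {A, C, D}ᶜ
  {C}  = {A, B, D}ᶜ
  {A, D}  = {B, C}ᶜ
  [10 total]
Pass 2 (3 new):
  {A, B}  = {B} ∪ {A}
  {A, C}  = {C} ∪ {A}
  {A, B, C}  = {B, C} ∪ {A}
  [13 total]
Pass 3 (3 new):
  {D}  = {A, B, C}ᶜ
  {B, D}  = {A, C}ᶜ
  {C, D}  = {A, B}ᶜ
  [16 total]
After Pass 4 the family is unchanged; done.

σ(𝒢) = { ∅, {A}, {B}, {C}, {D}, {A, B}, {A, C}, {A, D}, {B, C}, {B, D}, {C, D}, {A, B, C}, {A, B, D}, {A, C, D}, {B, C, D}, X }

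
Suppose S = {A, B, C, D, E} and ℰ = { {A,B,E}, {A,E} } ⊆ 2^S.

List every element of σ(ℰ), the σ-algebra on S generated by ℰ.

Seed the family with ℰ together with ∅ and S: { ∅, {A,E}, {A,B,E}, S }.
Round 1. New:
  {C,D}  = S∖{A,B,E}
  {B,C,D}  = S∖{A,E}
  [6 total]
Round 2: 1 new —
  {A,C,D,E}  = {C,D} ∪ {A,E}
  [7 total]
Round 3: +1 →
  {B}  = S∖{A,C,D,E}
  [8 total]
Round 4: already closed under ᶜ and ∪.

σ(ℰ) = { ∅, {B}, {A,E}, {C,D}, {A,B,E}, {B,C,D}, {A,C,D,E}, S }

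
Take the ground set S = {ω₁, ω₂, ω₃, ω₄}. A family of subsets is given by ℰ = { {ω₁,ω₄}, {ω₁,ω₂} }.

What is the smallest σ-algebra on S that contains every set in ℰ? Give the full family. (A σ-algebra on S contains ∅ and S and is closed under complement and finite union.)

Take S₀ = ℰ ∪ {∅, S} = { {}, {ω₁,ω₂}, {ω₁,ω₄}, S }.
Pass 1 (3 new):
  {ω₂,ω₃}  = S∖{ω₁,ω₄}
  {ω₃,ω₄}  = S∖{ω₁,ω₂}
  {ω₁,ω₂,ω₄}  = {ω₁,ω₂} ∪ {ω₁,ω₄}
  (now 7)
Pass 2 adds 4:
  {ω₃}  = S∖{ω₁,ω₂,ω₄}
  {ω₁,ω₂,ω₃}  = {ω₂,ω₃} ∪ {ω₁,ω₂}
  {ω₁,ω₃,ω₄}  = {ω₃,ω₄} ∪ {ω₁,ω₄}
  {ω₂,ω₃,ω₄}  = {ω₃,ω₄} ∪ {ω₂,ω₃}
  (now 11)
Pass 3 adds 3:
  {ω₁}  = S∖{ω₂,ω₃,ω₄}
  {ω₂}  = S∖{ω₁,ω₃,ω₄}
  {ω₄}  = S∖{ω₁,ω₂,ω₃}
  (now 14)
Pass 4: 2 new —
  {ω₁,ω₃}  = {ω₃} ∪ {ω₁}
  {ω₂,ω₄}  = {ω₄} ∪ {ω₂}
  (now 16)
Pass 5: closed — nothing new.

Therefore σ(ℰ) = { {}, {ω₁}, {ω₂}, {ω₃}, {ω₄}, {ω₁,ω₂}, {ω₁,ω₃}, {ω₁,ω₄}, {ω₂,ω₃}, {ω₂,ω₄}, {ω₃,ω₄}, {ω₁,ω₂,ω₃}, {ω₁,ω₂,ω₄}, {ω₁,ω₃,ω₄}, {ω₂,ω₃,ω₄}, S } (|σ(ℰ)| = 16).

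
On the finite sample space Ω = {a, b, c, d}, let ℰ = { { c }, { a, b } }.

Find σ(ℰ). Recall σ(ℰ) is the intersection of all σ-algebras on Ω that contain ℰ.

Begin from { {}, { c }, { a, b }, Ω } (that is, ℰ plus ∅ and Ω).
Round 1: 3 new —
  { c, d }  = Ω∖{ a, b }
  { a, b, c }  = { c } ∪ { a, b }
  { a, b, d }  = Ω∖{ c }
  — 7 sets.
Round 2: +1 →
  { d }  = Ω∖{ a, b, c }
  — 8 sets.
Round 3: stable.

|σ(ℰ)| = 8.  σ(ℰ) = { {}, { c }, { d }, { a, b }, { c, d }, { a, b, c }, { a, b, d }, Ω }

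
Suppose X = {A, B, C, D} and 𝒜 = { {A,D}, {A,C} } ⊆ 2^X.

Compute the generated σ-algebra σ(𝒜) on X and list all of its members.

σ(𝒜) (16 sets): { {}, {A}, {B}, {C}, {D}, {A,B}, {A,C}, {A,D}, {B,C}, {B,D}, {C,D}, {A,B,C}, {A,B,D}, {A,C,D}, {B,C,D}, X }

Trace:
Take S₀ = 𝒜 ∪ {∅, X} = { {}, {A,C}, {A,D}, X }.
Pass 1: 3 new —
  {B,C}  = {A,D}ᶜ
  {B,D}  = {A,C}ᶜ
  {A,C,D}  = {A,C} ∪ {A,D}
  [7 total]
Pass 2. New:
  {B}  = {A,C,D}ᶜ
  {A,B,C}  = {B,C} ∪ {A,C}
  {A,B,D}  = {A,D} ∪ {B,D}
  {B,C,D}  = {B,C} ∪ {B,D}
  [11 total]
Pass 3 adds 3:
  {A}  = {B,C,D}ᶜ
  {C}  = {A,B,D}ᶜ
  {D}  = {A,B,C}ᶜ
  [14 total]
Pass 4: 2 new —
  {A,B}  = {B} ∪ {A}
  {C,D}  = {C} ∪ {D}
  [16 total]
Pass 5: stable.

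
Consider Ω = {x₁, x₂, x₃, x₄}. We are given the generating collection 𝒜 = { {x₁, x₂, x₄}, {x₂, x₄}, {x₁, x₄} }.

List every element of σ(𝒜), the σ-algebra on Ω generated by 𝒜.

Initial family (5 sets): { ∅, {x₁, x₄}, {x₂, x₄}, {x₁, x₂, x₄}, Ω }.
Iteration 1 (3 new):
  {x₃}  = ᶜ of {x₁, x₂, x₄}
  {x₁, x₃}  = ᶜ of {x₂, x₄}
  {x₂, x₃}  = ᶜ of {x₁, x₄}
  (now 8)
Iteration 2: +3 →
  {x₁, x₂, x₃}  = {x₁, x₃} ∪ {x₂, x₃}
  {x₁, x₃, x₄}  = {x₃} ∪ {x₁, x₄}
  {x₂, x₃, x₄}  = {x₃} ∪ {x₂, x₄}
  (now 11)
Iteration 3: +3 →
  {x₁}  = ᶜ of {x₂, x₃, x₄}
  {x₂}  = ᶜ of {x₁, x₃, x₄}
  {x₄}  = ᶜ of {x₁, x₂, x₃}
  (now 14)
Iteration 4 (2 new):
  {x₁, x₂}  = {x₂} ∪ {x₁}
  {x₃, x₄}  = {x₃} ∪ {x₄}
  (now 16)
Iteration 5: already closed under ᶜ and ∪.

Therefore σ(𝒜) = { ∅, {x₁}, {x₂}, {x₃}, {x₄}, {x₁, x₂}, {x₁, x₃}, {x₁, x₄}, {x₂, x₃}, {x₂, x₄}, {x₃, x₄}, {x₁, x₂, x₃}, {x₁, x₂, x₄}, {x₁, x₃, x₄}, {x₂, x₃, x₄}, Ω } (|σ(𝒜)| = 16).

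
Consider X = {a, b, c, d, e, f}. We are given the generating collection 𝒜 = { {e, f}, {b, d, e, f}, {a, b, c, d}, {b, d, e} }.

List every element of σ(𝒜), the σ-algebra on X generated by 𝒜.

Take S₀ = 𝒜 ∪ {∅, X} = { ∅, {e, f}, {b, d, e}, {a, b, c, d}, {b, d, e, f}, X }.
Round 1: 3 new —
  {a, c}  = {b, d, e, f}ᶜ
  {a, c, f}  = {b, d, e}ᶜ
  {a, b, c, d, e}  = {a, b, c, d} ∪ {b, d, e}
  |family| = 9
Round 2. New:
  {f}  = {a, b, c, d, e}ᶜ
  {a, c, e, f}  = {e, f} ∪ {a, c, f}
  {a, b, c, d, f}  = {a, c, f} ∪ {a, b, c, d}
  |family| = 12
Round 3. New:
  {e}  = {a, b, c, d, f}ᶜ
  {b, d}  = {a, c, e, f}ᶜ
  |family| = 14
Round 4: 2 new —
  {a, c, e}  = {a, c} ∪ {e}
  {b, d, f}  = {b, d} ∪ {f}
  |family| = 16
Round 5: no new sets; the family is a σ-algebra.

|σ(𝒜)| = 16.  σ(𝒜) = { ∅, {e}, {f}, {a, c}, {b, d}, {e, f}, {a, c, e}, {a, c, f}, {b, d, e}, {b, d, f}, {a, b, c, d}, {a, c, e, f}, {b, d, e, f}, {a, b, c, d, e}, {a, b, c, d, f}, X }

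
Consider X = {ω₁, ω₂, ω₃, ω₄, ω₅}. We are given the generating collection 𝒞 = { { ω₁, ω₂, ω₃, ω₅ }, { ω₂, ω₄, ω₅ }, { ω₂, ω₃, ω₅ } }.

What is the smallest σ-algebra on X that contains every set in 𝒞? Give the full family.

|σ(𝒞)| = 16.  σ(𝒞) = { ∅, { ω₁ }, { ω₃ }, { ω₄ }, { ω₁, ω₃ }, { ω₁, ω₄ }, { ω₂, ω₅ }, { ω₃, ω₄ }, { ω₁, ω₂, ω₅ }, { ω₁, ω₃, ω₄ }, { ω₂, ω₃, ω₅ }, { ω₂, ω₄, ω₅ }, { ω₁, ω₂, ω₃, ω₅ }, { ω₁, ω₂, ω₄, ω₅ }, { ω₂, ω₃, ω₄, ω₅ }, X }

Trace:
Take S₀ = 𝒞 ∪ {∅, X} = { ∅, { ω₂, ω₃, ω₅ }, { ω₂, ω₄, ω₅ }, { ω₁, ω₂, ω₃, ω₅ }, X }.
Pass 1 (4 new):
  { ω₄ }  = ᶜ of { ω₁, ω₂, ω₃, ω₅ }
  { ω₁, ω₃ }  = ᶜ of { ω₂, ω₄, ω₅ }
  { ω₁, ω₄ }  = ᶜ of { ω₂, ω₃, ω₅ }
  { ω₂, ω₃, ω₄, ω₅ }  = { ω₂, ω₃, ω₅ } ∪ { ω₂, ω₄, ω₅ }
  |family| = 9
Pass 2 adds 3:
  { ω₁ }  = ᶜ of { ω₂, ω₃, ω₄, ω₅ }
  { ω₁, ω₃, ω₄ }  = { ω₁, ω₄ } ∪ { ω₁, ω₃ }
  { ω₁, ω₂, ω₄, ω₅ }  = { ω₁, ω₄ } ∪ { ω₂, ω₄, ω₅ }
  |family| = 12
Pass 3: +2 →
  { ω₃ }  = ᶜ of { ω₁, ω₂, ω₄, ω₅ }
  { ω₂, ω₅ }  = ᶜ of { ω₁, ω₃, ω₄ }
  |family| = 14
Pass 4: +2 →
  { ω₃, ω₄ }  = { ω₃ } ∪ { ω₄ }
  { ω₁, ω₂, ω₅ }  = { ω₂, ω₅ } ∪ { ω₁ }
  |family| = 16
Pass 5: already closed under ᶜ and ∪.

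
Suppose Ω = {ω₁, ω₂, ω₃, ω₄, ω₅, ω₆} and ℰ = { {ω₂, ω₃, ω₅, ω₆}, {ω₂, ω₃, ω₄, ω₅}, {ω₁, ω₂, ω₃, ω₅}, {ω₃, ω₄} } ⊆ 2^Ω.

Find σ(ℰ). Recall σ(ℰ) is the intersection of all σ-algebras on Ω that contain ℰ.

|σ(ℰ)| = 32.  σ(ℰ) = { ∅, {ω₁}, {ω₃}, {ω₄}, {ω₆}, {ω₁, ω₃}, {ω₁, ω₄}, {ω₁, ω₆}, {ω₂, ω₅}, {ω₃, ω₄}, {ω₃, ω₆}, {ω₄, ω₆}, {ω₁, ω₂, ω₅}, {ω₁, ω₃, ω₄}, {ω₁, ω₃, ω₆}, {ω₁, ω₄, ω₆}, {ω₂, ω₃, ω₅}, {ω₂, ω₄, ω₅}, {ω₂, ω₅, ω₆}, {ω₃, ω₄, ω₆}, {ω₁, ω₂, ω₃, ω₅}, {ω₁, ω₂, ω₄, ω₅}, {ω₁, ω₂, ω₅, ω₆}, {ω₁, ω₃, ω₄, ω₆}, {ω₂, ω₃, ω₄, ω₅}, {ω₂, ω₃, ω₅, ω₆}, {ω₂, ω₄, ω₅, ω₆}, {ω₁, ω₂, ω₃, ω₄, ω₅}, {ω₁, ω₂, ω₃, ω₅, ω₆}, {ω₁, ω₂, ω₄, ω₅, ω₆}, {ω₂, ω₃, ω₄, ω₅, ω₆}, Ω }

Check:
Take S₀ = ℰ ∪ {∅, Ω} = { ∅, {ω₃, ω₄}, {ω₁, ω₂, ω₃, ω₅}, {ω₂, ω₃, ω₄, ω₅}, {ω₂, ω₃, ω₅, ω₆}, Ω }.
Iteration 1: 7 new —
  {ω₁, ω₄}  = ᶜ of {ω₂, ω₃, ω₅, ω₆}
  {ω₁, ω₆}  = ᶜ of {ω₂, ω₃, ω₄, ω₅}
  {ω₄, ω₆}  = ᶜ of {ω₁, ω₂, ω₃, ω₅}
  {ω₁, ω₂, ω₅, ω₆}  = ᶜ of {ω₃, ω₄}
  {ω₁, ω₂, ω₃, ω₄, ω₅}  = {ω₃, ω₄} ∪ {ω₁, ω₂, ω₃, ω₅}
  {ω₁, ω₂, ω₃, ω₅, ω₆}  = {ω₁, ω₂, ω₃, ω₅} ∪ {ω₂, ω₃, ω₅, ω₆}
  {ω₂, ω₃, ω₄, ω₅, ω₆}  = {ω₃, ω₄} ∪ {ω₂, ω₃, ω₅, ω₆}
  [13 total]
Iteration 2: +8 →
  {ω₁}  = ᶜ of {ω₂, ω₃, ω₄, ω₅, ω₆}
  {ω₄}  = ᶜ of {ω₁, ω₂, ω₃, ω₅, ω₆}
  {ω₆}  = ᶜ of {ω₁, ω₂, ω₃, ω₄, ω₅}
  {ω₁, ω₃, ω₄}  = {ω₃, ω₄} ∪ {ω₁, ω₄}
  {ω₁, ω₄, ω₆}  = {ω₁, ω₆} ∪ {ω₁, ω₄}
  {ω₃, ω₄, ω₆}  = {ω₃, ω₄} ∪ {ω₄, ω₆}
  {ω₁, ω₃, ω₄, ω₆}  = {ω₃, ω₄} ∪ {ω₁, ω₆}
  {ω₁, ω₂, ω₄, ω₅, ω₆}  = {ω₁, ω₄} ∪ {ω₁, ω₂, ω₅, ω₆}
  [21 total]
Iteration 3 adds 5:
  {ω₃}  = ᶜ of {ω₁, ω₂, ω₄, ω₅, ω₆}
  {ω₂, ω₅}  = ᶜ of {ω₁, ω₃, ω₄, ω₆}
  {ω₁, ω₂, ω₅}  = ᶜ of {ω₃, ω₄, ω₆}
  {ω₂, ω₃, ω₅}  = ᶜ of {ω₁, ω₄, ω₆}
  {ω₂, ω₅, ω₆}  = ᶜ of {ω₁, ω₃, ω₄}
  [26 total]
Iteration 4 adds 6:
  {ω₁, ω₃}  = {ω₁} ∪ {ω₃}
  {ω₃, ω₆}  = {ω₆} ∪ {ω₃}
  {ω₁, ω₃, ω₆}  = {ω₁, ω₆} ∪ {ω₃}
  {ω₂, ω₄, ω₅}  = {ω₂, ω₅} ∪ {ω₄}
  {ω₁, ω₂, ω₄, ω₅}  = {ω₂, ω₅} ∪ {ω₁, ω₄}
  {ω₂, ω₄, ω₅, ω₆}  = {ω₂, ω₅} ∪ {ω₄, ω₆}
  [32 total]
Iteration 5: already closed under ᶜ and ∪.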